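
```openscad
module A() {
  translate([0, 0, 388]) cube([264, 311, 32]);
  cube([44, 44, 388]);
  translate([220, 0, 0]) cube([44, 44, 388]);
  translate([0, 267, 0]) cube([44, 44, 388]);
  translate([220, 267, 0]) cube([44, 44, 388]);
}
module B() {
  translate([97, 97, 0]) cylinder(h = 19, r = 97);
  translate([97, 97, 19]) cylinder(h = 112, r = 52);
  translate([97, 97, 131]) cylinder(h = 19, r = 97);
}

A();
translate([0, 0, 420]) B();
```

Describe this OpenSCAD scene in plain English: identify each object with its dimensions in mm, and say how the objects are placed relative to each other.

A is a simple wooden stool: a rectangular seat 264 mm (x) by 311 mm (y), 32 mm thick, top face at z = 420 mm, on four square legs, each 44×44 mm in cross-section. The legs rest on z = 0, each flush with a corner of the seat.

B is a spool: two coaxial disc flanges of radius 97 mm and thickness 19 mm, joined by a core cylinder of radius 52 mm and height 112 mm. The lower flange rests on z = 0 and the three cylinders share a vertical axis.

The spool is on top of the stool.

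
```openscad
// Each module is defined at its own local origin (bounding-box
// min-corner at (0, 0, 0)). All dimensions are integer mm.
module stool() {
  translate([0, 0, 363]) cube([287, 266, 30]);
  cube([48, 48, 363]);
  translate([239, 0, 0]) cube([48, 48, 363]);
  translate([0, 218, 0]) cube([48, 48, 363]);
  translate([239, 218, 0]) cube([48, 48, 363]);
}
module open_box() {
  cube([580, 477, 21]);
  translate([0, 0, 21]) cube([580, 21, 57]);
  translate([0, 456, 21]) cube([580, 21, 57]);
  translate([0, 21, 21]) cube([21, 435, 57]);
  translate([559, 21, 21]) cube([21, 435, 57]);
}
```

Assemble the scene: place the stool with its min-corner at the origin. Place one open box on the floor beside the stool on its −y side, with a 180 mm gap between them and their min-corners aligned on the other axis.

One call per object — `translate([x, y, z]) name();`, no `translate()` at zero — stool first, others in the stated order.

stool();
translate([0, -657, 0]) open_box();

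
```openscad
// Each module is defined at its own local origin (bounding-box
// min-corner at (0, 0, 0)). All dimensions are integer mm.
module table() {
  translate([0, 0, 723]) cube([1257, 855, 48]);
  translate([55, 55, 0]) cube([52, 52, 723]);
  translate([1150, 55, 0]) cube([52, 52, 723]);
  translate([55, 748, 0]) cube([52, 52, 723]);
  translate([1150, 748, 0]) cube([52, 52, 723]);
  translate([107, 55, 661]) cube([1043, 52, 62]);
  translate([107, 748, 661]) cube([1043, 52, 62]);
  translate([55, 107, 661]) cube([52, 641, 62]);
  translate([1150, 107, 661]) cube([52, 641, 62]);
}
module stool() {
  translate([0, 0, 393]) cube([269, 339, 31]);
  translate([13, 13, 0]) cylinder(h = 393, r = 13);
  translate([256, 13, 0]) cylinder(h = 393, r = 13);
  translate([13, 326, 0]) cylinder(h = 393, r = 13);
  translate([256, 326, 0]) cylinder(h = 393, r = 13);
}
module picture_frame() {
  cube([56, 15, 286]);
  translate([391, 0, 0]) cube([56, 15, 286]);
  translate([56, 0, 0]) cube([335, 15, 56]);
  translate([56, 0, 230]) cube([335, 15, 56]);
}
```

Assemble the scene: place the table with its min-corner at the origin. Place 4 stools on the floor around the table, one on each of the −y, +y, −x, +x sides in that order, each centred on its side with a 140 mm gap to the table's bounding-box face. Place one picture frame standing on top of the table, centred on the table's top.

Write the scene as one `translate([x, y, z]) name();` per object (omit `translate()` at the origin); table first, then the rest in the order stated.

table();
translate([494, -479, 0]) stool();
translate([494, 995, 0]) stool();
translate([-409, 258, 0]) stool();
translate([1397, 258, 0]) stool();
translate([405, 420, 771]) picture_frame();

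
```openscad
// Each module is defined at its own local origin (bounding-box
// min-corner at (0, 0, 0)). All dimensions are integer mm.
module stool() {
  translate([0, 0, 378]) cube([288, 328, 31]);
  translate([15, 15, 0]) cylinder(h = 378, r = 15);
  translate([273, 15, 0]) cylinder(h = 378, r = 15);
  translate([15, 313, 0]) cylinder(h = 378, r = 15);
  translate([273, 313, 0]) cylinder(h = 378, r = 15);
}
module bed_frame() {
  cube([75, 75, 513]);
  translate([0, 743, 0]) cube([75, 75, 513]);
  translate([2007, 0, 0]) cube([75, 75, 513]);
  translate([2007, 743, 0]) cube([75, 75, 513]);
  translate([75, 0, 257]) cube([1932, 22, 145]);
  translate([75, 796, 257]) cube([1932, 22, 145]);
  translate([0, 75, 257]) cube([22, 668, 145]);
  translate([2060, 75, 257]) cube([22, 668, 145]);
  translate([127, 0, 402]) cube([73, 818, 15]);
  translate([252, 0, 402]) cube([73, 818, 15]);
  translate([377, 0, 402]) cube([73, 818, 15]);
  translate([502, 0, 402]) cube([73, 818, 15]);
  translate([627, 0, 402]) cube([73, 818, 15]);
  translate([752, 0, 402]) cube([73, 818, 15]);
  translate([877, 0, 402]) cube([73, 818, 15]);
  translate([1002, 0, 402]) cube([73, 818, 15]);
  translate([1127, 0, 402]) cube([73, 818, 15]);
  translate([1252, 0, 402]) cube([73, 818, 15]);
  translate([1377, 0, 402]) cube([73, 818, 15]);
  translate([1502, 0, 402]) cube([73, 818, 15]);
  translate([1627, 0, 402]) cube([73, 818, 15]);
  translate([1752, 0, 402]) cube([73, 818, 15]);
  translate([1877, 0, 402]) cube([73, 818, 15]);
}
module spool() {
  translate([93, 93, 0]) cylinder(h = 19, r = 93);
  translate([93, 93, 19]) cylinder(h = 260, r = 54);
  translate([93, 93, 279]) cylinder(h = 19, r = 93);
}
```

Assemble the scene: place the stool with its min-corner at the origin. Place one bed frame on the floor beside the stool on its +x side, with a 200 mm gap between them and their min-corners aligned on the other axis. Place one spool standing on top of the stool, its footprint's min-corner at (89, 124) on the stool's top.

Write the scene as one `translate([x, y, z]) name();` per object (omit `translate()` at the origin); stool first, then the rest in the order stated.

stool();
translate([488, 0, 0]) bed_frame();
translate([89, 124, 409]) spool();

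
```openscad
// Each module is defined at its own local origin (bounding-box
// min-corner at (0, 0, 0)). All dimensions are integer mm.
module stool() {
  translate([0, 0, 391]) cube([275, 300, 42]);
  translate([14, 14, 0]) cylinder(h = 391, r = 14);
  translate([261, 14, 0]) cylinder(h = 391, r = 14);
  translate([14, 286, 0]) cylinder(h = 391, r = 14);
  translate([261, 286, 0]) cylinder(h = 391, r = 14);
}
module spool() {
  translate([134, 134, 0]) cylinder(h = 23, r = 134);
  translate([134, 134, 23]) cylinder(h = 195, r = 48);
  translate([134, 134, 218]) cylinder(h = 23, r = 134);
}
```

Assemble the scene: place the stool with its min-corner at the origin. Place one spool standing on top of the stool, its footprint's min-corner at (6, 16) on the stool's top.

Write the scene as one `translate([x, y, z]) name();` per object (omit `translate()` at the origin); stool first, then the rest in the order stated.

stool();
translate([6, 16, 433]) spool();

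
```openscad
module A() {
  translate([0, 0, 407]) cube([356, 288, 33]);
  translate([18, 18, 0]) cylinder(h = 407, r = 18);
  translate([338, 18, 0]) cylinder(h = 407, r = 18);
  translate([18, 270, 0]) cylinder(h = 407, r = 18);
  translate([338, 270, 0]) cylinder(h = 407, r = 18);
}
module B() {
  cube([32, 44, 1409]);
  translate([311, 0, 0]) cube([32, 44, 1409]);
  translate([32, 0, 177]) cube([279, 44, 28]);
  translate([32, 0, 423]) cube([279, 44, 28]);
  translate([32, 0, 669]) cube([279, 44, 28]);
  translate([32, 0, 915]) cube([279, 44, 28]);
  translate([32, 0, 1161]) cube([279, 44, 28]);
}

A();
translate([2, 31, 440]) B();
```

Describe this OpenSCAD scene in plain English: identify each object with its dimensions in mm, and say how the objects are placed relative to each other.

A is a four-legged stool. The seat is a 356×288×33 mm slab whose top surface is at z = 440 mm; four round legs, each 36 mm in diameter, run from the floor (z = 0) to the underside of the seat, each leg's axis is inset half a diameter from the nearest pair of seat edges (so the leg's bounding box is flush with the corner).

B is a wooden ladder with two side rails of 32×44 mm section and 1409 mm height, set 343 mm apart overall. Between them run 5 rectangular rungs (44 mm deep, 28 mm thick), front faces flush with the rails' −y face. The bottom of the first rung is 177 mm above the floor and each subsequent rung is 246 mm higher than the one below.

The ladder is on top of the stool.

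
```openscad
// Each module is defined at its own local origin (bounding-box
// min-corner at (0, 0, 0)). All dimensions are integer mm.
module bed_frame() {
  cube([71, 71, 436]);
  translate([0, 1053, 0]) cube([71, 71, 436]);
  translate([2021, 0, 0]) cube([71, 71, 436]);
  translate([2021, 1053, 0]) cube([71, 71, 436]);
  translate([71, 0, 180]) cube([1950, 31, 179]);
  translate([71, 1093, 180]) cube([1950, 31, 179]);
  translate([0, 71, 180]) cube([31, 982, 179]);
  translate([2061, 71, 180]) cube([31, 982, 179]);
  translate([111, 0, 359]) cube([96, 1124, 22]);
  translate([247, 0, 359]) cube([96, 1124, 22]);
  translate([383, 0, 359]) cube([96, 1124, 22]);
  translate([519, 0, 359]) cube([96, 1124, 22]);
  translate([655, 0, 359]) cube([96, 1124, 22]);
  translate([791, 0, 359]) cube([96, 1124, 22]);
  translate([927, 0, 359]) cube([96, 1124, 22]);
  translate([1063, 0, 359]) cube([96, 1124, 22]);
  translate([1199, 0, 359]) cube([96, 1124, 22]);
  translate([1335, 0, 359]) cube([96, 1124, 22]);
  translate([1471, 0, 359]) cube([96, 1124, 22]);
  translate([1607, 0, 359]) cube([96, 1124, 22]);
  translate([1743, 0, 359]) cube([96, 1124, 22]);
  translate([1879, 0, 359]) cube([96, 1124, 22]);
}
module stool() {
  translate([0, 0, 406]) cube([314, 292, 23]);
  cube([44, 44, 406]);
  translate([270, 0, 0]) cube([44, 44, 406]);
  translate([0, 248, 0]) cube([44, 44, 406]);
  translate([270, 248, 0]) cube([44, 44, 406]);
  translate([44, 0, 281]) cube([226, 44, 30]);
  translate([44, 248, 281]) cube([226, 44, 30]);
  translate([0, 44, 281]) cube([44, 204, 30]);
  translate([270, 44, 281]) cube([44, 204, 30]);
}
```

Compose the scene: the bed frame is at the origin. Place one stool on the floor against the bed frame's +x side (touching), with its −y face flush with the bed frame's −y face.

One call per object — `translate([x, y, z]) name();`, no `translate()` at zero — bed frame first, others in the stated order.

bed_frame();
translate([2092, 0, 0]) stool();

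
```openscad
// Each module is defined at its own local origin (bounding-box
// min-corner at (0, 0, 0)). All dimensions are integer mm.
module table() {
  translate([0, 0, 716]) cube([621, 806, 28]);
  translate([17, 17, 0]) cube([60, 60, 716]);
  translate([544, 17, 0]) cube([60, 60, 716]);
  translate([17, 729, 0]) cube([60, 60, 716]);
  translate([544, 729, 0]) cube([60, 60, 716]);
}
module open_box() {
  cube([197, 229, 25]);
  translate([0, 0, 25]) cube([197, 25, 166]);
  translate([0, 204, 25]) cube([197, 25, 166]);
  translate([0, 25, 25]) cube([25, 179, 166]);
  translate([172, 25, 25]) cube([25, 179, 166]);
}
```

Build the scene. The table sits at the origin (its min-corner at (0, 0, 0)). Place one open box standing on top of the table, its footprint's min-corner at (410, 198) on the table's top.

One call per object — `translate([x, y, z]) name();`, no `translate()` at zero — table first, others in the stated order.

table();
translate([410, 198, 744]) open_box();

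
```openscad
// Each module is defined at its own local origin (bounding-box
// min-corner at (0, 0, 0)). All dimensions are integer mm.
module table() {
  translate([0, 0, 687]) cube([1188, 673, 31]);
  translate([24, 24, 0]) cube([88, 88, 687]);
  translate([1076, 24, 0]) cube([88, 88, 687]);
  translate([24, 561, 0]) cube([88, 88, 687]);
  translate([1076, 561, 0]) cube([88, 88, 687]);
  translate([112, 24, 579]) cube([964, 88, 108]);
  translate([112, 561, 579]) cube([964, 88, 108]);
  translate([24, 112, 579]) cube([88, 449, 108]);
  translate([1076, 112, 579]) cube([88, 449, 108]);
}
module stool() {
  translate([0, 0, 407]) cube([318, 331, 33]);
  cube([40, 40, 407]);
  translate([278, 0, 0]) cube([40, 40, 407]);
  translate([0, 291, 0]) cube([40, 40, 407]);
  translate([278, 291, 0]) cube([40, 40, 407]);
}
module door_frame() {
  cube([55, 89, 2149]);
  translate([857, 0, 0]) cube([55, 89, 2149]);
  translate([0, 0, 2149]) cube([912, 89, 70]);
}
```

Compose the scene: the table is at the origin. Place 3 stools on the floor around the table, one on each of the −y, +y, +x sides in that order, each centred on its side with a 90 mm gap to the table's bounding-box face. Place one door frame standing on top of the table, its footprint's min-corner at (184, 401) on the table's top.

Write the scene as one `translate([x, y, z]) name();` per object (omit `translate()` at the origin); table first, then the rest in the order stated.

table();
translate([435, -421, 0]) stool();
translate([435, 763, 0]) stool();
translate([1278, 171, 0]) stool();
translate([184, 401, 718]) door_frame();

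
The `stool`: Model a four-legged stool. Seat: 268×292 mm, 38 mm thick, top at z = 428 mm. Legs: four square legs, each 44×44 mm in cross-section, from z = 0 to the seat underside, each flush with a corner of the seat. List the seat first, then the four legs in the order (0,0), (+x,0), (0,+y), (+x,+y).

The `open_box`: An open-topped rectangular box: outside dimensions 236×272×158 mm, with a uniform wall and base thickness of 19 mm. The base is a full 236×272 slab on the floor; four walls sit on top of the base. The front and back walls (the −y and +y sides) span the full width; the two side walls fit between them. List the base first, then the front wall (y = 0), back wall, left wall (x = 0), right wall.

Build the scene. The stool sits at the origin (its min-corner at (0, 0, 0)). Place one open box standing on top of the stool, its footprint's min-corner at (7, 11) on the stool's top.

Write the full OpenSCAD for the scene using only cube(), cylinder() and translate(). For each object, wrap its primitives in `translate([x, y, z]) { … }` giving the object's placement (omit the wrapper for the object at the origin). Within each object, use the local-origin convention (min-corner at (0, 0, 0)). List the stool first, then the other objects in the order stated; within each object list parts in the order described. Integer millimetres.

translate([0, 0, 390]) cube([268, 292, 38]);
cube([44, 44, 390]);
translate([224, 0, 0]) cube([44, 44, 390]);
translate([0, 248, 0]) cube([44, 44, 390]);
translate([224, 248, 0]) cube([44, 44, 390]);
translate([7, 11, 428]) {
  cube([236, 272, 19]);
  translate([0, 0, 19]) cube([236, 19, 139]);
  translate([0, 253, 19]) cube([236, 19, 139]);
  translate([0, 19, 19]) cube([19, 234, 139]);
  translate([217, 19, 19]) cube([19, 234, 139]);
}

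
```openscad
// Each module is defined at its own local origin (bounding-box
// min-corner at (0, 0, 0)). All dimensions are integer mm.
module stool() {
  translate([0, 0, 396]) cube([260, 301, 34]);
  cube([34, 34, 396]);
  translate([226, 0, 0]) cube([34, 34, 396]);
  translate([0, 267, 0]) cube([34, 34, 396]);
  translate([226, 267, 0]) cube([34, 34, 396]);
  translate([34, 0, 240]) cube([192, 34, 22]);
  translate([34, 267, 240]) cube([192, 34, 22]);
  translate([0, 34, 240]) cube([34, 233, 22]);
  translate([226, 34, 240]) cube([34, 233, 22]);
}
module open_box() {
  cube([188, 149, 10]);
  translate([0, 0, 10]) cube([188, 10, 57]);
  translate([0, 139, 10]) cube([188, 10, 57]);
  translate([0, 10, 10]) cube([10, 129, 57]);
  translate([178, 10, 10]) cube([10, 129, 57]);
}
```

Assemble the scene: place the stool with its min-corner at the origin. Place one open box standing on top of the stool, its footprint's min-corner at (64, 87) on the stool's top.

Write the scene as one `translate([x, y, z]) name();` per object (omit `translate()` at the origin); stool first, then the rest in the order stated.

stool();
translate([64, 87, 430]) open_box();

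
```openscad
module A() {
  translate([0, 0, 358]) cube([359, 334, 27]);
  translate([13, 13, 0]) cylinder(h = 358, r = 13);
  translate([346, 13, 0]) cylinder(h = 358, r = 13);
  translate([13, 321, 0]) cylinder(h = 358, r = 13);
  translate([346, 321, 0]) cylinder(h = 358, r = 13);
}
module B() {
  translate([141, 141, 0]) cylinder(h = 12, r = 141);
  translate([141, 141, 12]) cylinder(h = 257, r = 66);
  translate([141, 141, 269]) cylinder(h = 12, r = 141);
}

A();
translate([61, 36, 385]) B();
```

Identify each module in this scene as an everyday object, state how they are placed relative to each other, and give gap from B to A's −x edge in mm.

The spool's min-x is at 61; the stool's min-x is 0; gap = 61 mm.

A is a stool. B is a spool. The spool is on top of the stool. The gap from the spool to the stool's −x edge is 61 mm.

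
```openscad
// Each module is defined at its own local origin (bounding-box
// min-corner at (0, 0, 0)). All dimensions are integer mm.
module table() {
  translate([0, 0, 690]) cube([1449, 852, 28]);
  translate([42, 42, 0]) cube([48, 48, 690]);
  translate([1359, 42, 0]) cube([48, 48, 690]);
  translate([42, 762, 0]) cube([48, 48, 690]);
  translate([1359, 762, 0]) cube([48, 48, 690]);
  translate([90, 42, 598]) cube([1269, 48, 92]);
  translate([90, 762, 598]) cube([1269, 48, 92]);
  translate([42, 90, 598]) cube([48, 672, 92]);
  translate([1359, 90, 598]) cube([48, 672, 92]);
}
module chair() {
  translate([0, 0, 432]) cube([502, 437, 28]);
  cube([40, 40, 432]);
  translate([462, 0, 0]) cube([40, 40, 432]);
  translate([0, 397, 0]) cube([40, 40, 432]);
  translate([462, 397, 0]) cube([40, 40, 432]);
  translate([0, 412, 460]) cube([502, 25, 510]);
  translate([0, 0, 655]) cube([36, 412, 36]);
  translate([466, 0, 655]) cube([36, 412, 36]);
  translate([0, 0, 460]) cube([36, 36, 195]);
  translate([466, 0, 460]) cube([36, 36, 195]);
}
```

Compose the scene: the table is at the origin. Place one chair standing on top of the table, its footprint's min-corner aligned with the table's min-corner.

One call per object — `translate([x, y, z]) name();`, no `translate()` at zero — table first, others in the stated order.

table();
translate([0, 0, 718]) chair();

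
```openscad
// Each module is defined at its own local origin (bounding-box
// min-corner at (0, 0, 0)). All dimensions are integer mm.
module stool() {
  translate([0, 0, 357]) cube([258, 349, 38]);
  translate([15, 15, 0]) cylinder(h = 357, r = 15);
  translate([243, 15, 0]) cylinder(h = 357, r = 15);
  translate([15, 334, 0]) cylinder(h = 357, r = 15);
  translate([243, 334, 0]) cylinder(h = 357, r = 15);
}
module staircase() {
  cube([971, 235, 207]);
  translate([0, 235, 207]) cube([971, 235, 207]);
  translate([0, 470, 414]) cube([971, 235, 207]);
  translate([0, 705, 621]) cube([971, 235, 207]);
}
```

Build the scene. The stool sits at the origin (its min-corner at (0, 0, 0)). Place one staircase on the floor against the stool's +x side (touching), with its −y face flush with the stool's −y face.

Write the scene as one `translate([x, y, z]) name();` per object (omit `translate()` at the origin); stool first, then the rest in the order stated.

stool();
translate([258, 0, 0]) staircase();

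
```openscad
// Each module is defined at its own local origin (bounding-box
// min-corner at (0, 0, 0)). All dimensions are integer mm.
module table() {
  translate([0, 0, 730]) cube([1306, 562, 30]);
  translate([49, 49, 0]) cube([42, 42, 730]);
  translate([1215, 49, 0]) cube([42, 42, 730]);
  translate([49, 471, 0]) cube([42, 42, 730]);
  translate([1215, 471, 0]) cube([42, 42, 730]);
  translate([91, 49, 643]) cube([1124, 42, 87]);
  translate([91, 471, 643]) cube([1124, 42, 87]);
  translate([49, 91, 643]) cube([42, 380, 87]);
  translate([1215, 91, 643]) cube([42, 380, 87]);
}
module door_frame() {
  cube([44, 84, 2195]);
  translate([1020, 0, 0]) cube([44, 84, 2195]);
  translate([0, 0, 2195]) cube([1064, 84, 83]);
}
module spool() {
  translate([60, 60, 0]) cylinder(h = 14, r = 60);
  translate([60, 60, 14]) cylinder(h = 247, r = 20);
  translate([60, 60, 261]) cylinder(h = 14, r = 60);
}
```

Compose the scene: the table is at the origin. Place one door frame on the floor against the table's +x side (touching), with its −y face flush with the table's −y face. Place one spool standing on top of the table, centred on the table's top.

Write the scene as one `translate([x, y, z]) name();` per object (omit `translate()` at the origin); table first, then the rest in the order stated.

table();
translate([1306, 0, 0]) door_frame();
translate([593, 221, 760]) spool();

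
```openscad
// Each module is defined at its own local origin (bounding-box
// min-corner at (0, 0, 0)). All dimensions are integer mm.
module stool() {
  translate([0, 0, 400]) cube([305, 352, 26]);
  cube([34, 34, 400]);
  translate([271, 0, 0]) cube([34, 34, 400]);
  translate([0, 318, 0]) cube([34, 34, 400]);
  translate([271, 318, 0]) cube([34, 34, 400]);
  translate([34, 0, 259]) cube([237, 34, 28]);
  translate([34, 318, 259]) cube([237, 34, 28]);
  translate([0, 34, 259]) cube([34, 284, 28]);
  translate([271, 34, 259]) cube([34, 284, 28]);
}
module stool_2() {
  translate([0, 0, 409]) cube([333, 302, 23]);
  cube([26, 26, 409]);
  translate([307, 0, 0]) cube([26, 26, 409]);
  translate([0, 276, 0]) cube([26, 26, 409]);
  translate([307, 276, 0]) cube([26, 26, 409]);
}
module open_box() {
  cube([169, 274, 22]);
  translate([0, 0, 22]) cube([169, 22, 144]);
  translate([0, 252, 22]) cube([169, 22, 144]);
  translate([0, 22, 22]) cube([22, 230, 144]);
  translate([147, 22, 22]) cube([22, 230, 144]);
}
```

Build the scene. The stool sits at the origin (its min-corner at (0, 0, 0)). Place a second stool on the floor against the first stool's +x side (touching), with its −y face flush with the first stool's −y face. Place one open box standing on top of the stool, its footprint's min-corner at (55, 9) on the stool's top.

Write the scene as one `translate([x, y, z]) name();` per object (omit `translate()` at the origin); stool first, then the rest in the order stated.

stool();
translate([305, 0, 0]) stool_2();
translate([55, 9, 426]) open_box();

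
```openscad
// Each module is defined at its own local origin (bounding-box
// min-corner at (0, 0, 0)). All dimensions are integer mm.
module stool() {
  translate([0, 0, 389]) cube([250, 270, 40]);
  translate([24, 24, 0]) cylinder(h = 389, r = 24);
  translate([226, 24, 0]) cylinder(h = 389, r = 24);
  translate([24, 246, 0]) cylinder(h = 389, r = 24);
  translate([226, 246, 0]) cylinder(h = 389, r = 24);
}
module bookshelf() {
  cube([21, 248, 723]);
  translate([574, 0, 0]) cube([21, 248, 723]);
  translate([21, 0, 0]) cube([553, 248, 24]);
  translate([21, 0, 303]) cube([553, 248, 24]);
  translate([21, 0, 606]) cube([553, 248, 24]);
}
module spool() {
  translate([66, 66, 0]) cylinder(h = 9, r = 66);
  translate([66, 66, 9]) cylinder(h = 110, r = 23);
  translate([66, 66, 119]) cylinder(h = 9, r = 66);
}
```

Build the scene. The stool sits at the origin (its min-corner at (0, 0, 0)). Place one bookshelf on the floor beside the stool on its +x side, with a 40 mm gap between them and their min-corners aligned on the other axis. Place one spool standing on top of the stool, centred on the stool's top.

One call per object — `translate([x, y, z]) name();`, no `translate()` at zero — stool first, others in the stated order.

stool();
translate([290, 0, 0]) bookshelf();
translate([59, 69, 429]) spool();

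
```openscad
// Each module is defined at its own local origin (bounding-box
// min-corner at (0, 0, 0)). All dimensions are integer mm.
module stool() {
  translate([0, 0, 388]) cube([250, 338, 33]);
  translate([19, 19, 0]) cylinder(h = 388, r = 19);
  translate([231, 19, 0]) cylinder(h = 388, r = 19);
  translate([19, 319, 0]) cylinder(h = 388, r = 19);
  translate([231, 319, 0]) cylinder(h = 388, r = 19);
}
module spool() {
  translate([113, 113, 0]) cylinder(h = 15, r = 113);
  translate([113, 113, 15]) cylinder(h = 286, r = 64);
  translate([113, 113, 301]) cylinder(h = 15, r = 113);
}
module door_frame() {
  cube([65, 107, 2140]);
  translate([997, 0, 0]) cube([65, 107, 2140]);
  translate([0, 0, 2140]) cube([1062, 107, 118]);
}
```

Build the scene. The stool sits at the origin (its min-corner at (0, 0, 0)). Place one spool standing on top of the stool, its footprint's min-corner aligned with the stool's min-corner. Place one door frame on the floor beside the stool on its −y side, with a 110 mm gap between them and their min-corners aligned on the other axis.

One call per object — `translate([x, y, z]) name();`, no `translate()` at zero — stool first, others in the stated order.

stool();
translate([0, 0, 421]) spool();
translate([0, -217, 0]) door_frame();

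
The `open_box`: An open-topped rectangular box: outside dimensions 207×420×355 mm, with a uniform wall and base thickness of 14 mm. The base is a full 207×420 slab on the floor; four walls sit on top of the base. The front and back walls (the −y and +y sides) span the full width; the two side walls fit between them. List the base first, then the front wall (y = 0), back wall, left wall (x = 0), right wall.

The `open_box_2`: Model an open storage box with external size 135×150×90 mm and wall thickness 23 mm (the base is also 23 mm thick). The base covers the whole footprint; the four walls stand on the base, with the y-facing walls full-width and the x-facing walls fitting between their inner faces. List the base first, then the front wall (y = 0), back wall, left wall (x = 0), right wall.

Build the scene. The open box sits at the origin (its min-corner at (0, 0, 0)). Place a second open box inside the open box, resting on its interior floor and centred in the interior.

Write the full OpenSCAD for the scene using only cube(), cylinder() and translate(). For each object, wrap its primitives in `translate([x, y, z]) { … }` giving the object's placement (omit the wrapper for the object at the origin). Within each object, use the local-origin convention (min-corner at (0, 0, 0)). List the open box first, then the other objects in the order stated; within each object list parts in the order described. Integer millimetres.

cube([207, 420, 14]);
translate([0, 0, 14]) cube([207, 14, 341]);
translate([0, 406, 14]) cube([207, 14, 341]);
translate([0, 14, 14]) cube([14, 392, 341]);
translate([193, 14, 14]) cube([14, 392, 341]);
translate([36, 135, 14]) {
  cube([135, 150, 23]);
  translate([0, 0, 23]) cube([135, 23, 67]);
  translate([0, 127, 23]) cube([135, 23, 67]);
  translate([0, 23, 23]) cube([23, 104, 67]);
  translate([112, 23, 23]) cube([23, 104, 67]);
}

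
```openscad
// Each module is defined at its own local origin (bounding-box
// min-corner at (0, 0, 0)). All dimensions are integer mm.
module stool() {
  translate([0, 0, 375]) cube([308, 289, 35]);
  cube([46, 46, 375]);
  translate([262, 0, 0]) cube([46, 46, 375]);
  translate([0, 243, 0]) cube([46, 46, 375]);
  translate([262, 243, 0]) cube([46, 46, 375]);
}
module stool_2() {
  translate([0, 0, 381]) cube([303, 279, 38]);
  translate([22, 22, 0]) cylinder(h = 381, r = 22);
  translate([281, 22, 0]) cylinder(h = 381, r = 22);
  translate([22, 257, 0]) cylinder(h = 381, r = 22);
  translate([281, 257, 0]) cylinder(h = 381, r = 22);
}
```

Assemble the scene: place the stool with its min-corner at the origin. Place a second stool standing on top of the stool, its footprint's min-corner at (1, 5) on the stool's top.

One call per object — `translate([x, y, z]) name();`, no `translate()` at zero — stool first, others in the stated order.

stool();
translate([1, 5, 410]) stool_2();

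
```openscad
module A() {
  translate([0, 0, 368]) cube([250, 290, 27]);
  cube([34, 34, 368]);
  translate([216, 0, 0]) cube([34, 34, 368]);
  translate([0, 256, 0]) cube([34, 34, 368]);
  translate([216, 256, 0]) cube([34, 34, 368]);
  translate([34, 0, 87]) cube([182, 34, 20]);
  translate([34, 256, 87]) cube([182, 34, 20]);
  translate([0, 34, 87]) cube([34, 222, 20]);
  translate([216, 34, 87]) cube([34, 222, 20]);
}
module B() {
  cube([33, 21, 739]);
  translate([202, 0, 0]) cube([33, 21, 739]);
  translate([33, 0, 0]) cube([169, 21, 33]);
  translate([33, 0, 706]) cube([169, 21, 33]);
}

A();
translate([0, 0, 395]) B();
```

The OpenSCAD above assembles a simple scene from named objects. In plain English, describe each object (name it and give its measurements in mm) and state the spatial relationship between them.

A is a simple wooden stool: a rectangular seat 250 mm (x) by 290 mm (y), 27 mm thick, top face at z = 395 mm, on four square legs, each 34×34 mm in cross-section. The legs rest on z = 0, each flush with a corner of the seat. Four stretchers, 34 mm wide and 20 mm tall, connect adjacent legs with their undersides at z = 87 mm, each running between the inner faces of the legs it joins and aligned with the legs' outer faces on the other axis.

B is a rectangular picture frame lying in the x–z plane (depth along y). The opening is 169 mm wide (x) by 673 mm tall (z), surrounded by a border 33 mm wide on all four sides. The frame is 21 mm deep and is made of two full-height vertical stiles with two horizontal rails fitted between them.

The picture frame is on top of the stool.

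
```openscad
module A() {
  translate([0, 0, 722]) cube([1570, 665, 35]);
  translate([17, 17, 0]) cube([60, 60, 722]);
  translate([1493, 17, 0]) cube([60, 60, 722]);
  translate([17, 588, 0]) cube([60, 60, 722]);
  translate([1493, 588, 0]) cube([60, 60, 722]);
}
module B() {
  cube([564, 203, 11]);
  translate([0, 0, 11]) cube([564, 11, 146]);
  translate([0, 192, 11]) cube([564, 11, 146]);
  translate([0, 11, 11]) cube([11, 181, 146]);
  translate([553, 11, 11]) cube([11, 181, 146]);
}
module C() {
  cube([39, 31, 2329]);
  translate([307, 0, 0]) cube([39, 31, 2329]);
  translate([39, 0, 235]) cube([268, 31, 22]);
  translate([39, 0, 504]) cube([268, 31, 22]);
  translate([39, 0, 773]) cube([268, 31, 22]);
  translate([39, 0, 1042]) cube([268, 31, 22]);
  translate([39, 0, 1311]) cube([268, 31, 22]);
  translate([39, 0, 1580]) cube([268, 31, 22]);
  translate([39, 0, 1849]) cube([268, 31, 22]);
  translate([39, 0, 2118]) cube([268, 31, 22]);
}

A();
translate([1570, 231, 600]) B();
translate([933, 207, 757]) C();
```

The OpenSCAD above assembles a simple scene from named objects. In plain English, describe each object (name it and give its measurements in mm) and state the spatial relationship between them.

A is a table: top 1570 mm (x) × 665 mm (y), 35 mm thick, upper face at z = 757 mm, on four 60×60 mm square legs, each inset 17 mm from the nearest pair of top edges, running from z = 0 to the bottom of the top.

B is an open-topped rectangular box: outside dimensions 564×203×157 mm, with a uniform wall and base thickness of 11 mm. The base is a full 564×203 slab on the floor; four walls sit on top of the base. The front and back walls (the −y and +y sides) span the full width; the two side walls fit between them.

C is a straight ladder. Two 39×31 mm vertical rails, 2329 mm tall, stand 346 mm apart (outside-to-outside) with their front faces coplanar on the −y side. 8 rungs, each 31 mm deep and 22 mm tall, span between the inner faces of the rails, front faces flush with the rails. The lowest rung's underside is at z = 235 mm and rungs are spaced 269 mm apart (underside to underside).

The open box is beside the table with their tops flush at z = 757. The ladder is on top of the table.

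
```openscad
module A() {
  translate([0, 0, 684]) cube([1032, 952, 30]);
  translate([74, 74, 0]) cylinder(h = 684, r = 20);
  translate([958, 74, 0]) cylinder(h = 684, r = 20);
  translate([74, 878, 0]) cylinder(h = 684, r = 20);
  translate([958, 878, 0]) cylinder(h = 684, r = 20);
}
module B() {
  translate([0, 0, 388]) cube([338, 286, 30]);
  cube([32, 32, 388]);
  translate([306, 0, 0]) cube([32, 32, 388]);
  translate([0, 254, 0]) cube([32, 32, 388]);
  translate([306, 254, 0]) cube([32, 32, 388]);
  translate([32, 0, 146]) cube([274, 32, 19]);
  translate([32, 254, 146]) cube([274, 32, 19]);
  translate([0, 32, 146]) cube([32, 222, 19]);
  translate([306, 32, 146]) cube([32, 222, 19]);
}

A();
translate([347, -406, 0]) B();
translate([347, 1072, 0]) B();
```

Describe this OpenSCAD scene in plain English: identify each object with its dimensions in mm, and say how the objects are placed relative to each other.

A is a rectangular dining table. The top is 1032×952×30 mm with its upper surface at z = 714 mm. It stands on four round legs of 40 mm diameter, each leg's bounding box inset 54 mm from the nearest pair of top edges, running from the floor to the underside of the top.

B is a four-legged stool. The seat is a 338×286×30 mm slab whose top surface is at z = 418 mm; four square legs, each 32×32 mm in cross-section, run from the floor (z = 0) to the underside of the seat, each flush with a corner of the seat. Four stretchers, 32 mm wide and 19 mm tall, connect adjacent legs with their undersides at z = 146 mm, each running between the inner faces of the legs it joins and aligned with the legs' outer faces on the other axis.

Two stools sit around the table at the −y, +y sides.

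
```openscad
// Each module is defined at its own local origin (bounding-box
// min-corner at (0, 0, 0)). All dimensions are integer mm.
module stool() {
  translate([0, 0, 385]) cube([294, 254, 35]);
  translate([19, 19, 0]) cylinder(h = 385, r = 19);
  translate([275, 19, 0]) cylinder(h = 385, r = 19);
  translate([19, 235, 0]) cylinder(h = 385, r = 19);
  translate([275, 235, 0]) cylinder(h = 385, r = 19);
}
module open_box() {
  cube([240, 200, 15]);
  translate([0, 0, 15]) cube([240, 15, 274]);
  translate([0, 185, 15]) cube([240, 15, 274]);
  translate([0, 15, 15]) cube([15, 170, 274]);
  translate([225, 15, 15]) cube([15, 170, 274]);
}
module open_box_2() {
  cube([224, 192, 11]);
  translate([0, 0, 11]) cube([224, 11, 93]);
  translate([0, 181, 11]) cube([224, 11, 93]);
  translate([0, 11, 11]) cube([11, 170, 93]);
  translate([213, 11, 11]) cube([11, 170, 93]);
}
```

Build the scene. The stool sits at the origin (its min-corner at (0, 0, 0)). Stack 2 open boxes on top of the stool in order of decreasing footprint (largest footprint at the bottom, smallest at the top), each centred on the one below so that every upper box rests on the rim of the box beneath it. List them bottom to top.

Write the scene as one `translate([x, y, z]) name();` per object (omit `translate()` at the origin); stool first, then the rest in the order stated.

stool();
translate([27, 27, 420]) open_box();
translate([35, 31, 709]) open_box_2();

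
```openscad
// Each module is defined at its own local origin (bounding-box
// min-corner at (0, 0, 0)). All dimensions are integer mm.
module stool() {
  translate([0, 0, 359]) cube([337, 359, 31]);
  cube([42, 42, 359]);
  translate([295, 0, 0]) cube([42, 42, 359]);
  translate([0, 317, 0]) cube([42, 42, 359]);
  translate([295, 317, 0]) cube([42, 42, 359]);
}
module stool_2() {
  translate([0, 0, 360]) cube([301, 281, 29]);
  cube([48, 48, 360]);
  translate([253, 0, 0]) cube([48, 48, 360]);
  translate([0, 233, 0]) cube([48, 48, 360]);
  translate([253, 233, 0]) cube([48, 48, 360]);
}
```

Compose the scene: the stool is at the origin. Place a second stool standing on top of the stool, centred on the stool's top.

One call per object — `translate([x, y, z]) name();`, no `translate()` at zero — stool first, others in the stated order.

stool();
translate([18, 39, 390]) stool_2();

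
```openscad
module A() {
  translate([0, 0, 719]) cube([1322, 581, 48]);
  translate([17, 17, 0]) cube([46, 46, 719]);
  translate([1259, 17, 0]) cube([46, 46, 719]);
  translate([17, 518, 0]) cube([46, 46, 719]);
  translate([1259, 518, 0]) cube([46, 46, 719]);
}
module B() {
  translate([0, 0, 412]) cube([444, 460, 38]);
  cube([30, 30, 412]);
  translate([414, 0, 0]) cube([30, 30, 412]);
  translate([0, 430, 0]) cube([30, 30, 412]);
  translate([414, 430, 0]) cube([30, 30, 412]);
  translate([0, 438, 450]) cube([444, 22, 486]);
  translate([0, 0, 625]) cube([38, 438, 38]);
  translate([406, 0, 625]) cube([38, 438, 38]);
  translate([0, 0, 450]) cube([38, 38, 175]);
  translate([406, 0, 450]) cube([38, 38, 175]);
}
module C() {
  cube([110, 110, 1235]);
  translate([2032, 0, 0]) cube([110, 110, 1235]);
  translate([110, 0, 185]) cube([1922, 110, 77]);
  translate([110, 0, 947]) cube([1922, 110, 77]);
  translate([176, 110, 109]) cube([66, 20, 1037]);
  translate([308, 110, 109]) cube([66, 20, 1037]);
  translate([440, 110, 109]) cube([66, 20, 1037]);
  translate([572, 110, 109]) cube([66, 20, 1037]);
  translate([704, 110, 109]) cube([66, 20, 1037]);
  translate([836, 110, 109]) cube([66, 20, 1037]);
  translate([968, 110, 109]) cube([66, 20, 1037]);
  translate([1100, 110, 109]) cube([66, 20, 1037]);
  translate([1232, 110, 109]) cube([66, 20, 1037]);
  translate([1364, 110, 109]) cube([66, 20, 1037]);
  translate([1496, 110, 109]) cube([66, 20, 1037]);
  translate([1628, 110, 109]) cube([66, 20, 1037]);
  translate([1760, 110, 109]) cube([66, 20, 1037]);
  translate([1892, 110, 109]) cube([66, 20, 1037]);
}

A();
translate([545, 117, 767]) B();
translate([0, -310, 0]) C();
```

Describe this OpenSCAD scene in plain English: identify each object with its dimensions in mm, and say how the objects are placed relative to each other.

A is a table: top 1322 mm (x) × 581 mm (y), 48 mm thick, upper face at z = 767 mm, on four 46×46 mm square legs, each inset 17 mm from the nearest pair of top edges, running from z = 0 to the bottom of the top.

B is a chair. The seat is a 444×460×38 mm slab with its top at z = 450 mm, on four 30×30 mm corner legs (flush with the seat edges, standing on z = 0). A flat backrest 22 mm thick, 486 mm tall, spans the full seat width and rises from the seat top along its +y edge, rear face flush with the rear of the seat. Two armrests of 38×38 mm section run along each side from the seat's front edge to the front of the backrest, top faces 213 mm above the seat top and outer faces flush with the seat's x-edges; a 38×38 mm post under the front of each armrest stands on the seat at the front corner.

C is a fence section. Two 110×110 mm posts, 1235 mm tall, stand on the floor with a clear span of 1922 mm between their inner faces. Two horizontal rails of 110×77 mm section span the gap between the posts with their undersides at z = 185 mm and z = 947 mm, flush with the posts' −y face. 14 pickets, each 66 mm wide, 20 mm thick and 1037 mm tall, are fixed to the +y face of the rails with their bottoms at z = 109 mm, evenly spaced across the span with equal gaps (rounded down to the nearest mm) at the −x end and between each pair — any rounding remainder accumulates at the +x end.

The chair is on top of the table. The fence section is on the floor beside the table on its −y side.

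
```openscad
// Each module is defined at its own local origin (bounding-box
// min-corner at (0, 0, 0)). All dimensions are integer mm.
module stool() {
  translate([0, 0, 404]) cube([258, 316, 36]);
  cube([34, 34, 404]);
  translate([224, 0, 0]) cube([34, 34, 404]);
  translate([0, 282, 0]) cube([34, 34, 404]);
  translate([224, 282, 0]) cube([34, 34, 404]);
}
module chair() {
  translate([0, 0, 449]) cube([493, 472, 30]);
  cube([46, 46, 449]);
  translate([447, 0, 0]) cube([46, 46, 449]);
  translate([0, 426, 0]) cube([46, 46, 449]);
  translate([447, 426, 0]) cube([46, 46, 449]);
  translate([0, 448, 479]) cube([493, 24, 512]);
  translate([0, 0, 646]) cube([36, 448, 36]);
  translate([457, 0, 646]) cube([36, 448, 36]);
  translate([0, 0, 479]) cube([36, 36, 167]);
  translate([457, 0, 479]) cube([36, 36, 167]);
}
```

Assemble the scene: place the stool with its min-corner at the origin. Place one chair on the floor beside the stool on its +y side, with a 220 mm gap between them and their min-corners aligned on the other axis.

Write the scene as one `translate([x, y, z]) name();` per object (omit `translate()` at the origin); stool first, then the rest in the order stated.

stool();
translate([0, 536, 0]) chair();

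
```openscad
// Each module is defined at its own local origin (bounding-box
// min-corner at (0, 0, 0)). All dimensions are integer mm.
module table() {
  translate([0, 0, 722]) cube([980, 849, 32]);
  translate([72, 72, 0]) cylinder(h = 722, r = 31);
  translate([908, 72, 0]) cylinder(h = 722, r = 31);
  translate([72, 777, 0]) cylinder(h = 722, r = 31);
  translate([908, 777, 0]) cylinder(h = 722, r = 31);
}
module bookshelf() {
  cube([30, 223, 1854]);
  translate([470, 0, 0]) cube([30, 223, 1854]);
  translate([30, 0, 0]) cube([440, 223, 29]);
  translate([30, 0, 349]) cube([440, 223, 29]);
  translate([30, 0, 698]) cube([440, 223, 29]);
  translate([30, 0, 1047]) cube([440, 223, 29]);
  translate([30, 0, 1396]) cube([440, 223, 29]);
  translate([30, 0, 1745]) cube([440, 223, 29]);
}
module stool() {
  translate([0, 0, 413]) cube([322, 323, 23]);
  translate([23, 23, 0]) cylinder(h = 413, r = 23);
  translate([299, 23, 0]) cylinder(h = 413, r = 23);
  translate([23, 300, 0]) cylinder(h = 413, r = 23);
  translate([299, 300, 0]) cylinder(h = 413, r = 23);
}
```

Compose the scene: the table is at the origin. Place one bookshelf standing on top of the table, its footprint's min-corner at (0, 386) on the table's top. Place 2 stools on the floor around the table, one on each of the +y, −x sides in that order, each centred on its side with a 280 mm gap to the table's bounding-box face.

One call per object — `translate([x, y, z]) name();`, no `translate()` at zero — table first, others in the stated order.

table();
translate([0, 386, 754]) bookshelf();
translate([329, 1129, 0]) stool();
translate([-602, 263, 0]) stool();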